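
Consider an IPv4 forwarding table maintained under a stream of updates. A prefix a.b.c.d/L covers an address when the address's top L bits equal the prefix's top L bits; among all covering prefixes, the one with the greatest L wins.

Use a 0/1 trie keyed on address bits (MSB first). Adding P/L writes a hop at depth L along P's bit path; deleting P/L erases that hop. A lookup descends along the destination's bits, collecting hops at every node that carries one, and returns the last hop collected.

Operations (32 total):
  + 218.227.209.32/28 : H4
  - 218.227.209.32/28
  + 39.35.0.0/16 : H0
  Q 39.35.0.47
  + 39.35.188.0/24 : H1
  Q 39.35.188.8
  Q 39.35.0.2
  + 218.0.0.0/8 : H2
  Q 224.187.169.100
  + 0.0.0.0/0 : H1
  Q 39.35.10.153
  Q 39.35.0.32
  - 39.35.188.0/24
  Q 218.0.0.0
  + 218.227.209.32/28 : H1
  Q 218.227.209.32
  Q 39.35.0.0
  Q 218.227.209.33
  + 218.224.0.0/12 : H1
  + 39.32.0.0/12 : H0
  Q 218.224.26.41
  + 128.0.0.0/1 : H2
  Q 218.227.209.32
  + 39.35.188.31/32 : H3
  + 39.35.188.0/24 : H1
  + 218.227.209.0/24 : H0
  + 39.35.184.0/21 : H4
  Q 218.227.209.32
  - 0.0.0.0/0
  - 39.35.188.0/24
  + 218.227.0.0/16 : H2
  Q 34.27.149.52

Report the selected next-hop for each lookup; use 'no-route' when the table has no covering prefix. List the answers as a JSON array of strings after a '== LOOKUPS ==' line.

Process each operation:
  + 218.227.209.32/28 (H4) depth=28
  del 218.227.209.32/28 (clear depth 28)
  + 39.35.0.0/16 (H0) depth=16
  lookup 39.35.0.47: bits 0010011100100011 walk d0:-→d1:-→d2:-→d3:-→d4:-→d5:-→d6:-→d7:-→d8:-→d9:-→d10:-→d11:-→d12:-→d13:-→d14:-→d15:-→d16:H0 -> H0
  + 39.35.188.0/24 (H1) depth=24
  lookup 39.35.188.8: bits 001001110010001110111100 walk d0:-→d1:-→d2:-→d3:-→d4:-→d5:-→d6:-→d7:-→d8:-→d9:-→d10:-→d11:-→d12:-→d13:-→d14:-→d15:-→d16:H0→d17:-→d18:-→d19:-→d20:-→d21:-→d22:-→d23:-→d24:H1 -> H1
  lookup 39.35.0.2: bits 0010011100100011 walk d0:-→d1:-→d2:-→d3:-→d4:-→d5:-→d6:-→d7:-→d8:-→d9:-→d10:-→d11:-→d12:-→d13:-→d14:-→d15:-→d16:H0 -> H0
  + 218.0.0.0/8 (H2) depth=8
  lookup 224.187.169.100: bits 11 walk d0:-→d1:-→d2:- -> no-route
  + 0.0.0.0/0 (H1) depth=0
  lookup 39.35.10.153: bits 0010011100100011 walk d0:H1→d1:-→d2:-→d3:-→d4:-→d5:-→d6:-→d7:-→d8:-→d9:-→d10:-→d11:-→d12:-→d13:-→d14:-→d15:-→d16:H0 -> H0
  lookup 39.35.0.32: bits 0010011100100011 walk d0:H1→d1:-→d2:-→d3:-→d4:-→d5:-→d6:-→d7:-→d8:-→d9:-→d10:-→d11:-→d12:-→d13:-→d14:-→d15:-→d16:H0 -> H0
  del 39.35.188.0/24 (clear depth 24)
  lookup 218.0.0.0: bits 11011010 walk d0:H1→d1:-→d2:-→d3:-→d4:-→d5:-→d6:-→d7:-→d8:H2 -> H2
  + 218.227.209.32/28 (H1) depth=28
  lookup 218.227.209.32: bits 1101101011100011110100010010 walk d0:H1→d1:-→d2:-→d3:-→d4:-→d5:-→d6:-→d7:-→d8:H2→d9:-→d10:-→d11:-→d12:-→d13:-→d14:-→d15:-→d16:-→d17:-→d18:-→d19:-→d20:-→d21:-→d22:-→d23:-→d24:-→d25:-→d26:-→d27:-→d28:H1 -> H1
  lookup 39.35.0.0: bits 0010011100100011 walk d0:H1→d1:-→d2:-→d3:-→d4:-→d5:-→d6:-→d7:-→d8:-→d9:-→d10:-→d11:-→d12:-→d13:-→d14:-→d15:-→d16:H0 -> H0
  lookup 218.227.209.33: bits 1101101011100011110100010010 walk d0:H1→d1:-→d2:-→d3:-→d4:-→d5:-→d6:-→d7:-→d8:H2→d9:-→d10:-→d11:-→d12:-→d13:-→d14:-→d15:-→d16:-→d17:-→d18:-→d19:-→d20:-→d21:-→d22:-→d23:-→d24:-→d25:-→d26:-→d27:-→d28:H1 -> H1
  + 218.224.0.0/12 (H1) depth=12
  + 39.32.0.0/12 (H0) depth=12
  lookup 218.224.26.41: bits 11011010111000 walk d0:H1→d1:-→d2:-→d3:-→d4:-→d5:-→d6:-→d7:-→d8:H2→d9:-→d10:-→d11:-→d12:H1→d13:-→d14:- -> H1
  + 128.0.0.0/1 (H2) depth=1
  lookup 218.227.209.32: bits 1101101011100011110100010010 walk d0:H1→d1:H2→d2:-→d3:-→d4:-→d5:-→d6:-→d7:-→d8:H2→d9:-→d10:-→d11:-→d12:H1→d13:-→d14:-→d15:-→d16:-→d17:-→d18:-→d19:-→d20:-→d21:-→d22:-→d23:-→d24:-→d25:-→d26:-→d27:-→d28:H1 -> H1
  + 39.35.188.31/32 (H3) depth=32
  + 39.35.188.0/24 (H1) depth=24
  + 218.227.209.0/24 (H0) depth=24
  + 39.35.184.0/21 (H4) depth=21
  lookup 218.227.209.32: bits 1101101011100011110100010010 walk d0:H1→d1:H2→d2:-→d3:-→d4:-→d5:-→d6:-→d7:-→d8:H2→d9:-→d10:-→d11:-→d12:H1→d13:-→d14:-→d15:-→d16:-→d17:-→d18:-→d19:-→d20:-→d21:-→d22:-→d23:-→d24:H0→d25:-→d26:-→d27:-→d28:H1 -> H1
  del 0.0.0.0/0 (clear depth 0)
  del 39.35.188.0/24 (clear depth 24)
  + 218.227.0.0/16 (H2) depth=16
  lookup 34.27.149.52: bits 00100 walk d0:-→d1:-→d2:-→d3:-→d4:-→d5:- -> no-route

== LOOKUPS ==
["H0","H1","H0","no-route","H0","H0","H2","H1","H0","H1","H1","H1","H1","no-route"]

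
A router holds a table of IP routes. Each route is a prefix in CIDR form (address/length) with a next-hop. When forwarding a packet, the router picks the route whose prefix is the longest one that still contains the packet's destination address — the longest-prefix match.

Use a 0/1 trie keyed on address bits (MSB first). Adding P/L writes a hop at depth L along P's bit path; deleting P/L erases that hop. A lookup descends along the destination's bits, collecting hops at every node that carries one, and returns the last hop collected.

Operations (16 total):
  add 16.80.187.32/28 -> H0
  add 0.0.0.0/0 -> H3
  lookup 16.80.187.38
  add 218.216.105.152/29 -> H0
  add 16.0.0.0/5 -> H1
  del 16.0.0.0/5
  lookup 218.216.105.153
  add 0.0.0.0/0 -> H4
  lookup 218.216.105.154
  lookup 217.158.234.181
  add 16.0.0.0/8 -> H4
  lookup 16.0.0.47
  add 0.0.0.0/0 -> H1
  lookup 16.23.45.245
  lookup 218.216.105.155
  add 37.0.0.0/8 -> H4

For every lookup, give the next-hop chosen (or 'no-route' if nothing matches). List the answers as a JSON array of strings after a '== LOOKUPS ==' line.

Trace:
  add 16.80.187.32/28 -> H0 at depth 28
  add 0.0.0.0/0 -> H3 at depth 0
  Q 16.80.187.38: descend 0001000001010000101110110010 ; hops seen [H3,H0] ; pick H0
  add 218.216.105.152/29 -> H0 at depth 29
  add 16.0.0.0/5 -> H1 at depth 5
  - 16.0.0.0/5 clear@5
  Q 218.216.105.153: descend 11011010110110000110100110011 ; hops seen [H3,H0] ; pick H0
  add 0.0.0.0/0 -> H4 at depth 0
  Q 218.216.105.154: descend 11011010110110000110100110011 ; hops seen [H4,H0] ; pick H0
  Q 217.158.234.181: descend 110110 ; hops seen [H4] ; pick H4
  add 16.0.0.0/8 -> H4 at depth 8
  Q 16.0.0.47: descend 000100000 ; hops seen [H4,H4] ; pick H4
  add 0.0.0.0/0 -> H1 at depth 0
  Q 16.23.45.245: descend 000100000 ; hops seen [H1,H4] ; pick H4
  Q 218.216.105.155: descend 11011010110110000110100110011 ; hops seen [H1,H0] ; pick H0
  add 37.0.0.0/8 -> H4 at depth 8

== LOOKUPS ==
["H0","H0","H0","H4","H4","H4","H0"]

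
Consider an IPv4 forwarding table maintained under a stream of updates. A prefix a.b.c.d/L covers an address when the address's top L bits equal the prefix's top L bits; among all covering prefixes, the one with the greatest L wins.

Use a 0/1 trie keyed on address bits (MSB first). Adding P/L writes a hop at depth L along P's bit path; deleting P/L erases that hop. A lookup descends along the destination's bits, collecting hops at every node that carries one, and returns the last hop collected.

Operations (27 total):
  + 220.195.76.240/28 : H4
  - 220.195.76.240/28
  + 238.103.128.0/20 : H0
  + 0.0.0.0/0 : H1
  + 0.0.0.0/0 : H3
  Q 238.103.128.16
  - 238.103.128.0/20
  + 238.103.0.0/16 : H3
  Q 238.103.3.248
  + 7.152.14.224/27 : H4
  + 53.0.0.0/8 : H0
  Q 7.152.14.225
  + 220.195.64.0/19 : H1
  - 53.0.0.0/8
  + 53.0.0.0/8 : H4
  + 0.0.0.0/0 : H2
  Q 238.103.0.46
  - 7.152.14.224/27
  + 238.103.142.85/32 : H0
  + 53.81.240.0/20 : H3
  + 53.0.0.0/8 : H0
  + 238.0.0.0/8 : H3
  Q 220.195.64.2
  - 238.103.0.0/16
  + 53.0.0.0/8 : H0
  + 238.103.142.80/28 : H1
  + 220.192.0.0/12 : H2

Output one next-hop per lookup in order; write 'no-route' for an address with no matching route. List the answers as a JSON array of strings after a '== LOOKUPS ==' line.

Process each operation:
  add 220.195.76.240/28 -> H4 at depth 28
  - 220.195.76.240/28 clear@28
  add 238.103.128.0/20 -> H0 at depth 20
  add 0.0.0.0/0 -> H1 at depth 0
  add 0.0.0.0/0 -> H3 at depth 0
  ? 238.103.128.16  path d0:H3→d1:-→d2:-→d3:-→d4:-→d5:-→d6:-→d7:-→d8:-→d9:-→d10:-→d11:-→d12:-→d13:-→d14:-→d15:-→d16:-→d17:-→d18:-→d19:-→d20:H0  best=H0
  - 238.103.128.0/20 clear@20
  add 238.103.0.0/16 -> H3 at depth 16
  ? 238.103.3.248  path d0:H3→d1:-→d2:-→d3:-→d4:-→d5:-→d6:-→d7:-→d8:-→d9:-→d10:-→d11:-→d12:-→d13:-→d14:-→d15:-→d16:H3  best=H3
  add 7.152.14.224/27 -> H4 at depth 27
  add 53.0.0.0/8 -> H0 at depth 8
  ? 7.152.14.225  path d0:H3→d1:-→d2:-→d3:-→d4:-→d5:-→d6:-→d7:-→d8:-→d9:-→d10:-→d11:-→d12:-→d13:-→d14:-→d15:-→d16:-→d17:-→d18:-→d19:-→d20:-→d21:-→d22:-→d23:-→d24:-→d25:-→d26:-→d27:H4  best=H4
  add 220.195.64.0/19 -> H1 at depth 19
  - 53.0.0.0/8 clear@8
  add 53.0.0.0/8 -> H4 at depth 8
  add 0.0.0.0/0 -> H2 at depth 0
  ? 238.103.0.46  path d0:H2→d1:-→d2:-→d3:-→d4:-→d5:-→d6:-→d7:-→d8:-→d9:-→d10:-→d11:-→d12:-→d13:-→d14:-→d15:-→d16:H3  best=H3
  - 7.152.14.224/27 clear@27
  add 238.103.142.85/32 -> H0 at depth 32
  add 53.81.240.0/20 -> H3 at depth 20
  add 53.0.0.0/8 -> H0 at depth 8
  add 238.0.0.0/8 -> H3 at depth 8
  ? 220.195.64.2  path d0:H2→d1:-→d2:-→d3:-→d4:-→d5:-→d6:-→d7:-→d8:-→d9:-→d10:-→d11:-→d12:-→d13:-→d14:-→d15:-→d16:-→d17:-→d18:-→d19:H1→d20:-  best=H1
  - 238.103.0.0/16 clear@16
  add 53.0.0.0/8 -> H0 at depth 8
  add 238.103.142.80/28 -> H1 at depth 28
  add 220.192.0.0/12 -> H2 at depth 12

== LOOKUPS ==
["H0","H3","H4","H3","H1"]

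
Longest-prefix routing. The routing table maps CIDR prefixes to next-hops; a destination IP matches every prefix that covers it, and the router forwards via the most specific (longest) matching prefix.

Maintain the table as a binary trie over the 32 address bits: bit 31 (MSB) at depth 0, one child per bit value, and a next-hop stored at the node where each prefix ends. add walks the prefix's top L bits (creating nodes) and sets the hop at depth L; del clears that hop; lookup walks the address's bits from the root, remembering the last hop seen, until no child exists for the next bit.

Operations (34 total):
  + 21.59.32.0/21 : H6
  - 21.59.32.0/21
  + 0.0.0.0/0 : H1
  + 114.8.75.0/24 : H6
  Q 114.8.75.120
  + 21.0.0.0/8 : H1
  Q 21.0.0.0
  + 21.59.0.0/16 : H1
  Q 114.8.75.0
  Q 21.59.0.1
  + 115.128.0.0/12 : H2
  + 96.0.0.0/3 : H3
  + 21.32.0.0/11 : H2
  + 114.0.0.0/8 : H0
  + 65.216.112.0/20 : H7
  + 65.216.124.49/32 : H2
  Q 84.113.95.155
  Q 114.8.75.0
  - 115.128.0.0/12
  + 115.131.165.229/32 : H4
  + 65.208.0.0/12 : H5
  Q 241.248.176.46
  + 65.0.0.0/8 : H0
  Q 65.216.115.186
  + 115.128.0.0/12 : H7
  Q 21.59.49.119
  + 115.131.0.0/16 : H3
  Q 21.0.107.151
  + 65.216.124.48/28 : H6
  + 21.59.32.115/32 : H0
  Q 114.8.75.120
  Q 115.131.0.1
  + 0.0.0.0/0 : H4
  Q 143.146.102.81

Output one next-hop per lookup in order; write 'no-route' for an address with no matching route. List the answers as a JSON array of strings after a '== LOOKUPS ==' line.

Process each operation:
  + 21.59.32.0/21 (H6) depth=21
  - 21.59.32.0/21 clear@21
  + 0.0.0.0/0 (H1) depth=0
  + 114.8.75.0/24 (H6) depth=24
  lookup 114.8.75.120: bits 011100100000100001001011 walk d0:H1→d1:-→d2:-→d3:-→d4:-→d5:-→d6:-→d7:-→d8:-→d9:-→d10:-→d11:-→d12:-→d13:-→d14:-→d15:-→d16:-→d17:-→d18:-→d19:-→d20:-→d21:-→d22:-→d23:-→d24:H6 -> H6
  + 21.0.0.0/8 (H1) depth=8
  lookup 21.0.0.0: bits 0001010100 walk d0:H1→d1:-→d2:-→d3:-→d4:-→d5:-→d6:-→d7:-→d8:H1→d9:-→d10:- -> H1
  + 21.59.0.0/16 (H1) depth=16
  lookup 114.8.75.0: bits 011100100000100001001011 walk d0:H1→d1:-→d2:-→d3:-→d4:-→d5:-→d6:-→d7:-→d8:-→d9:-→d10:-→d11:-→d12:-→d13:-→d14:-→d15:-→d16:-→d17:-→d18:-→d19:-→d20:-→d21:-→d22:-→d23:-→d24:H6 -> H6
  lookup 21.59.0.1: bits 000101010011101100 walk d0:H1→d1:-→d2:-→d3:-→d4:-→d5:-→d6:-→d7:-→d8:H1→d9:-→d10:-→d11:-→d12:-→d13:-→d14:-→d15:-→d16:H1→d17:-→d18:- -> H1
  + 115.128.0.0/12 (H2) depth=12
  + 96.0.0.0/3 (H3) depth=3
  + 21.32.0.0/11 (H2) depth=11
  + 114.0.0.0/8 (H0) depth=8
  + 65.216.112.0/20 (H7) depth=20
  + 65.216.124.49/32 (H2) depth=32
  lookup 84.113.95.155: bits 010 walk d0:H1→d1:-→d2:-→d3:- -> H1
  lookup 114.8.75.0: bits 011100100000100001001011 walk d0:H1→d1:-→d2:-→d3:H3→d4:-→d5:-→d6:-→d7:-→d8:H0→d9:-→d10:-→d11:-→d12:-→d13:-→d14:-→d15:-→d16:-→d17:-→d18:-→d19:-→d20:-→d21:-→d22:-→d23:-→d24:H6 -> H6
  - 115.128.0.0/12 clear@12
  + 115.131.165.229/32 (H4) depth=32
  + 65.208.0.0/12 (H5) depth=12
  lookup 241.248.176.46: bits ε walk d0:H1 -> H1
  + 65.0.0.0/8 (H0) depth=8
  lookup 65.216.115.186: bits 01000001110110000111 walk d0:H1→d1:-→d2:-→d3:-→d4:-→d5:-→d6:-→d7:-→d8:H0→d9:-→d10:-→d11:-→d12:H5→d13:-→d14:-→d15:-→d16:-→d17:-→d18:-→d19:-→d20:H7 -> H7
  + 115.128.0.0/12 (H7) depth=12
  lookup 21.59.49.119: bits 0001010100111011001 walk d0:H1→d1:-→d2:-→d3:-→d4:-→d5:-→d6:-→d7:-→d8:H1→d9:-→d10:-→d11:H2→d12:-→d13:-→d14:-→d15:-→d16:H1→d17:-→d18:-→d19:- -> H1
  + 115.131.0.0/16 (H3) depth=16
  lookup 21.0.107.151: bits 0001010100 walk d0:H1→d1:-→d2:-→d3:-→d4:-→d5:-→d6:-→d7:-→d8:H1→d9:-→d10:- -> H1
  + 65.216.124.48/28 (H6) depth=28
  + 21.59.32.115/32 (H0) depth=32
  lookup 114.8.75.120: bits 011100100000100001001011 walk d0:H1→d1:-→d2:-→d3:H3→d4:-→d5:-→d6:-→d7:-→d8:H0→d9:-→d10:-→d11:-→d12:-→d13:-→d14:-→d15:-→d16:-→d17:-→d18:-→d19:-→d20:-→d21:-→d22:-→d23:-→d24:H6 -> H6
  lookup 115.131.0.1: bits 0111001110000011 walk d0:H1→d1:-→d2:-→d3:H3→d4:-→d5:-→d6:-→d7:-→d8:-→d9:-→d10:-→d11:-→d12:H7→d13:-→d14:-→d15:-→d16:H3 -> H3
  + 0.0.0.0/0 (H4) depth=0
  lookup 143.146.102.81: bits ε walk d0:H4 -> H4

== LOOKUPS ==
["H6","H1","H6","H1","H1","H6","H1","H7","H1","H1","H6","H3","H4"]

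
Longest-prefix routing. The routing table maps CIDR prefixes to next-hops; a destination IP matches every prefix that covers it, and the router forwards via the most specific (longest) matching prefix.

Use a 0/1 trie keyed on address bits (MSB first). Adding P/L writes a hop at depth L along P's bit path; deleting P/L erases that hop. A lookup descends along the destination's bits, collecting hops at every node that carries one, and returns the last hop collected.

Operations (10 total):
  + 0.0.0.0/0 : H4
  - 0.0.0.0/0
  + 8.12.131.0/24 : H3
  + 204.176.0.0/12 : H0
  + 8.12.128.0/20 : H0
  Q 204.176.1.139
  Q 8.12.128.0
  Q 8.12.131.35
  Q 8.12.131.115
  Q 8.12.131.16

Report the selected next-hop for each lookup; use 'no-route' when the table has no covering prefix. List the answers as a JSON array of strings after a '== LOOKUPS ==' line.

Apply in order:
  add 0.0.0.0/0 -> H4 at depth 0
  del 0.0.0.0/0 (clear depth 0)
  add 8.12.131.0/24 -> H3 at depth 24
  add 204.176.0.0/12 -> H0 at depth 12
  add 8.12.128.0/20 -> H0 at depth 20
  Q 204.176.1.139: descend 110011001011 ; hops seen [H0] ; pick H0
  Q 8.12.128.0: descend 0000100000001100100000 ; hops seen [H0] ; pick H0
  Q 8.12.131.35: descend 000010000000110010000011 ; hops seen [H0,H3] ; pick H3
  Q 8.12.131.115: descend 000010000000110010000011 ; hops seen [H0,H3] ; pick H3
  Q 8.12.131.16: descend 000010000000110010000011 ; hops seen [H0,H3] ; pick H3

== LOOKUPS ==
["H0","H0","H3","H3","H3"]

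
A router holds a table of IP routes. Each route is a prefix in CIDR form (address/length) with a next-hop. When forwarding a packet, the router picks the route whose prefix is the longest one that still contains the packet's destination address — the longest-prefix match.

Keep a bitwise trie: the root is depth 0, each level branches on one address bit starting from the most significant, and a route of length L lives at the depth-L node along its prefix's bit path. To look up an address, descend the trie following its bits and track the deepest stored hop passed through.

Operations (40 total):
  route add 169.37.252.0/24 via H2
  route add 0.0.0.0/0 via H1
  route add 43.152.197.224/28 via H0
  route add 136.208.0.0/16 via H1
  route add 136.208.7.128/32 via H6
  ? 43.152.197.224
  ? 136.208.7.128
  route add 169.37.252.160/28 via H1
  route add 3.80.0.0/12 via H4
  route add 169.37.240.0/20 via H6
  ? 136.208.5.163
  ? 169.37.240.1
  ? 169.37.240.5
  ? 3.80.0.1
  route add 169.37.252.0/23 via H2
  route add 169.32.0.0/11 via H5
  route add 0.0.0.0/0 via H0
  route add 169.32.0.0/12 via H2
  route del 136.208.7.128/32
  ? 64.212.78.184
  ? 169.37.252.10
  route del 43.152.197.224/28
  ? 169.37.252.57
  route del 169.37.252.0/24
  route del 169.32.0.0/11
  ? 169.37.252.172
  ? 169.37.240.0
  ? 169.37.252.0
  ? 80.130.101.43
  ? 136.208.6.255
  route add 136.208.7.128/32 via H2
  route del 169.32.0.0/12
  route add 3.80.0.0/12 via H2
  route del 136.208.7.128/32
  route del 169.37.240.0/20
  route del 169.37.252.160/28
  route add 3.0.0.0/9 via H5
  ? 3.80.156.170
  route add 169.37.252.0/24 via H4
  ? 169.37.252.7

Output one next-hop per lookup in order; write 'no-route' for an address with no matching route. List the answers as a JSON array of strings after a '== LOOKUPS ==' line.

Process each operation:
  add 169.37.252.0/24 -> H2 at depth 24
  add 0.0.0.0/0 -> H1 at depth 0
  add 43.152.197.224/28 -> H0 at depth 28
  add 136.208.0.0/16 -> H1 at depth 16
  add 136.208.7.128/32 -> H6 at depth 32
  ? 43.152.197.224  path d0:H1→d1:-→d2:-→d3:-→d4:-→d5:-→d6:-→d7:-→d8:-→d9:-→d10:-→d11:-→d12:-→d13:-→d14:-→d15:-→d16:-→d17:-→d18:-→d19:-→d20:-→d21:-→d22:-→d23:-→d24:-→d25:-→d26:-→d27:-→d28:H0  best=H0
  ? 136.208.7.128  path d0:H1→d1:-→d2:-→d3:-→d4:-→d5:-→d6:-→d7:-→d8:-→d9:-→d10:-→d11:-→d12:-→d13:-→d14:-→d15:-→d16:H1→d17:-→d18:-→d19:-→d20:-→d21:-→d22:-→d23:-→d24:-→d25:-→d26:-→d27:-→d28:-→d29:-→d30:-→d31:-→d32:H6  best=H6
  add 169.37.252.160/28 -> H1 at depth 28
  add 3.80.0.0/12 -> H4 at depth 12
  add 169.37.240.0/20 -> H6 at depth 20
  ? 136.208.5.163  path d0:H1→d1:-→d2:-→d3:-→d4:-→d5:-→d6:-→d7:-→d8:-→d9:-→d10:-→d11:-→d12:-→d13:-→d14:-→d15:-→d16:H1→d17:-→d18:-→d19:-→d20:-→d21:-→d22:-  best=H1
  ? 169.37.240.1  path d0:H1→d1:-→d2:-→d3:-→d4:-→d5:-→d6:-→d7:-→d8:-→d9:-→d10:-→d11:-→d12:-→d13:-→d14:-→d15:-→d16:-→d17:-→d18:-→d19:-→d20:H6  best=H6
  ? 169.37.240.5  path d0:H1→d1:-→d2:-→d3:-→d4:-→d5:-→d6:-→d7:-→d8:-→d9:-→d10:-→d11:-→d12:-→d13:-→d14:-→d15:-→d16:-→d17:-→d18:-→d19:-→d20:H6  best=H6
  ? 3.80.0.1  path d0:H1→d1:-→d2:-→d3:-→d4:-→d5:-→d6:-→d7:-→d8:-→d9:-→d10:-→d11:-→d12:H4  best=H4
  add 169.37.252.0/23 -> H2 at depth 23
  add 169.32.0.0/11 -> H5 at depth 11
  add 0.0.0.0/0 -> H0 at depth 0
  add 169.32.0.0/12 -> H2 at depth 12
  del 136.208.7.128/32 (clear depth 32)
  ? 64.212.78.184  path d0:H0→d1:-  best=H0
  ? 169.37.252.10  path d0:H0→d1:-→d2:-→d3:-→d4:-→d5:-→d6:-→d7:-→d8:-→d9:-→d10:-→d11:H5→d12:H2→d13:-→d14:-→d15:-→d16:-→d17:-→d18:-→d19:-→d20:H6→d21:-→d22:-→d23:H2→d24:H2  best=H2
  del 43.152.197.224/28 (clear depth 28)
  ? 169.37.252.57  path d0:H0→d1:-→d2:-→d3:-→d4:-→d5:-→d6:-→d7:-→d8:-→d9:-→d10:-→d11:H5→d12:H2→d13:-→d14:-→d15:-→d16:-→d17:-→d18:-→d19:-→d20:H6→d21:-→d22:-→d23:H2→d24:H2  best=H2
  del 169.37.252.0/24 (clear depth 24)
  del 169.32.0.0/11 (clear depth 11)
  ? 169.37.252.172  path d0:H0→d1:-→d2:-→d3:-→d4:-→d5:-→d6:-→d7:-→d8:-→d9:-→d10:-→d11:-→d12:H2→d13:-→d14:-→d15:-→d16:-→d17:-→d18:-→d19:-→d20:H6→d21:-→d22:-→d23:H2→d24:-→d25:-→d26:-→d27:-→d28:H1  best=H1
  ? 169.37.240.0  path d0:H0→d1:-→d2:-→d3:-→d4:-→d5:-→d6:-→d7:-→d8:-→d9:-→d10:-→d11:-→d12:H2→d13:-→d14:-→d15:-→d16:-→d17:-→d18:-→d19:-→d20:H6  best=H6
  ? 169.37.252.0  path d0:H0→d1:-→d2:-→d3:-→d4:-→d5:-→d6:-→d7:-→d8:-→d9:-→d10:-→d11:-→d12:H2→d13:-→d14:-→d15:-→d16:-→d17:-→d18:-→d19:-→d20:H6→d21:-→d22:-→d23:H2→d24:-  best=H2
  ? 80.130.101.43  path d0:H0→d1:-  best=H0
  ? 136.208.6.255  path d0:H0→d1:-→d2:-→d3:-→d4:-→d5:-→d6:-→d7:-→d8:-→d9:-→d10:-→d11:-→d12:-→d13:-→d14:-→d15:-→d16:H1→d17:-→d18:-→d19:-→d20:-→d21:-→d22:-→d23:-  best=H1
  add 136.208.7.128/32 -> H2 at depth 32
  del 169.32.0.0/12 (clear depth 12)
  add 3.80.0.0/12 -> H2 at depth 12
  del 136.208.7.128/32 (clear depth 32)
  del 169.37.240.0/20 (clear depth 20)
  del 169.37.252.160/28 (clear depth 28)
  add 3.0.0.0/9 -> H5 at depth 9
  ? 3.80.156.170  path d0:H0→d1:-→d2:-→d3:-→d4:-→d5:-→d6:-→d7:-→d8:-→d9:H5→d10:-→d11:-→d12:H2  best=H2
  add 169.37.252.0/24 -> H4 at depth 24
  ? 169.37.252.7  path d0:H0→d1:-→d2:-→d3:-→d4:-→d5:-→d6:-→d7:-→d8:-→d9:-→d10:-→d11:-→d12:-→d13:-→d14:-→d15:-→d16:-→d17:-→d18:-→d19:-→d20:-→d21:-→d22:-→d23:H2→d24:H4  best=H4

== LOOKUPS ==
["H0","H6","H1","H6","H6","H4","H0","H2","H2","H1","H6","H2","H0","H1","H2","H4"]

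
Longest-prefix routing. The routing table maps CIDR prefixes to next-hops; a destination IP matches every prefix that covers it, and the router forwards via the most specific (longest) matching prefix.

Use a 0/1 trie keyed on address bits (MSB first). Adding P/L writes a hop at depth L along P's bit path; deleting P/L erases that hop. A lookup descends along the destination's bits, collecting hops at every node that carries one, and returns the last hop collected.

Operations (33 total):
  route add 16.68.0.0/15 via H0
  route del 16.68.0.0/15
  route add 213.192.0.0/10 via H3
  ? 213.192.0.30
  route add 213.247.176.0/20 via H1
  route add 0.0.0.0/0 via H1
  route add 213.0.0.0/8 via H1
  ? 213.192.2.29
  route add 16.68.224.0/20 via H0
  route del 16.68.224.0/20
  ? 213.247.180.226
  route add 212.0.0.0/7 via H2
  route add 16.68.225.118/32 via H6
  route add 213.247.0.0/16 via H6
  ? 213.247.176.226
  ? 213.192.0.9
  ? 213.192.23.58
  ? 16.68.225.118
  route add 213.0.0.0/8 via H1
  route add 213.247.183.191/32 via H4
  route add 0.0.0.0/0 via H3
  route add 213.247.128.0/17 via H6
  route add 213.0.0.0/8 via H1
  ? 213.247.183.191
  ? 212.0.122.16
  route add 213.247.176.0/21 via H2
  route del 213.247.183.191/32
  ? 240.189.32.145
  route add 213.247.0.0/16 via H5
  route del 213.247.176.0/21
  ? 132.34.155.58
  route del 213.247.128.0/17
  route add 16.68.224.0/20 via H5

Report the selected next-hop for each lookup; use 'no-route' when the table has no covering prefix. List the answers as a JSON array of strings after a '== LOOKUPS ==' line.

Process each operation:
  + 16.68.0.0/15 (H0) depth=15
  - 16.68.0.0/15 clear@15
  + 213.192.0.0/10 (H3) depth=10
  ? 213.192.0.30  path d0:-→d1:-→d2:-→d3:-→d4:-→d5:-→d6:-→d7:-→d8:-→d9:-→d10:H3  best=H3
  + 213.247.176.0/20 (H1) depth=20
  + 0.0.0.0/0 (H1) depth=0
  + 213.0.0.0/8 (H1) depth=8
  ? 213.192.2.29  path d0:H1→d1:-→d2:-→d3:-→d4:-→d5:-→d6:-→d7:-→d8:H1→d9:-→d10:H3  best=H3
  + 16.68.224.0/20 (H0) depth=20
  - 16.68.224.0/20 clear@20
  ? 213.247.180.226  path d0:H1→d1:-→d2:-→d3:-→d4:-→d5:-→d6:-→d7:-→d8:H1→d9:-→d10:H3→d11:-→d12:-→d13:-→d14:-→d15:-→d16:-→d17:-→d18:-→d19:-→d20:H1  best=H1
  + 212.0.0.0/7 (H2) depth=7
  + 16.68.225.118/32 (H6) depth=32
  + 213.247.0.0/16 (H6) depth=16
  ? 213.247.176.226  path d0:H1→d1:-→d2:-→d3:-→d4:-→d5:-→d6:-→d7:H2→d8:H1→d9:-→d10:H3→d11:-→d12:-→d13:-→d14:-→d15:-→d16:H6→d17:-→d18:-→d19:-→d20:H1  best=H1
  ? 213.192.0.9  path d0:H1→d1:-→d2:-→d3:-→d4:-→d5:-→d6:-→d7:H2→d8:H1→d9:-→d10:H3  best=H3
  ? 213.192.23.58  path d0:H1→d1:-→d2:-→d3:-→d4:-→d5:-→d6:-→d7:H2→d8:H1→d9:-→d10:H3  best=H3
  ? 16.68.225.118  path d0:H1→d1:-→d2:-→d3:-→d4:-→d5:-→d6:-→d7:-→d8:-→d9:-→d10:-→d11:-→d12:-→d13:-→d14:-→d15:-→d16:-→d17:-→d18:-→d19:-→d20:-→d21:-→d22:-→d23:-→d24:-→d25:-→d26:-→d27:-→d28:-→d29:-→d30:-→d31:-→d32:H6  best=H6
  + 213.0.0.0/8 (H1) depth=8
  + 213.247.183.191/32 (H4) depth=32
  + 0.0.0.0/0 (H3) depth=0
  + 213.247.128.0/17 (H6) depth=17
  + 213.0.0.0/8 (H1) depth=8
  ? 213.247.183.191  path d0:H3→d1:-→d2:-→d3:-→d4:-→d5:-→d6:-→d7:H2→d8:H1→d9:-→d10:H3→d11:-→d12:-→d13:-→d14:-→d15:-→d16:H6→d17:H6→d18:-→d19:-→d20:H1→d21:-→d22:-→d23:-→d24:-→d25:-→d26:-→d27:-→d28:-→d29:-→d30:-→d31:-→d32:H4  best=H4
  ? 212.0.122.16  path d0:H3→d1:-→d2:-→d3:-→d4:-→d5:-→d6:-→d7:H2  best=H2
  + 213.247.176.0/21 (H2) depth=21
  - 213.247.183.191/32 clear@32
  ? 240.189.32.145  path d0:H3→d1:-→d2:-  best=H3
  + 213.247.0.0/16 (H5) depth=16
  - 213.247.176.0/21 clear@21
  ? 132.34.155.58  path d0:H3→d1:-  best=H3
  - 213.247.128.0/17 clear@17
  + 16.68.224.0/20 (H5) depth=20

== LOOKUPS ==
["H3","H3","H1","H1","H3","H3","H6","H4","H2","H3","H3"]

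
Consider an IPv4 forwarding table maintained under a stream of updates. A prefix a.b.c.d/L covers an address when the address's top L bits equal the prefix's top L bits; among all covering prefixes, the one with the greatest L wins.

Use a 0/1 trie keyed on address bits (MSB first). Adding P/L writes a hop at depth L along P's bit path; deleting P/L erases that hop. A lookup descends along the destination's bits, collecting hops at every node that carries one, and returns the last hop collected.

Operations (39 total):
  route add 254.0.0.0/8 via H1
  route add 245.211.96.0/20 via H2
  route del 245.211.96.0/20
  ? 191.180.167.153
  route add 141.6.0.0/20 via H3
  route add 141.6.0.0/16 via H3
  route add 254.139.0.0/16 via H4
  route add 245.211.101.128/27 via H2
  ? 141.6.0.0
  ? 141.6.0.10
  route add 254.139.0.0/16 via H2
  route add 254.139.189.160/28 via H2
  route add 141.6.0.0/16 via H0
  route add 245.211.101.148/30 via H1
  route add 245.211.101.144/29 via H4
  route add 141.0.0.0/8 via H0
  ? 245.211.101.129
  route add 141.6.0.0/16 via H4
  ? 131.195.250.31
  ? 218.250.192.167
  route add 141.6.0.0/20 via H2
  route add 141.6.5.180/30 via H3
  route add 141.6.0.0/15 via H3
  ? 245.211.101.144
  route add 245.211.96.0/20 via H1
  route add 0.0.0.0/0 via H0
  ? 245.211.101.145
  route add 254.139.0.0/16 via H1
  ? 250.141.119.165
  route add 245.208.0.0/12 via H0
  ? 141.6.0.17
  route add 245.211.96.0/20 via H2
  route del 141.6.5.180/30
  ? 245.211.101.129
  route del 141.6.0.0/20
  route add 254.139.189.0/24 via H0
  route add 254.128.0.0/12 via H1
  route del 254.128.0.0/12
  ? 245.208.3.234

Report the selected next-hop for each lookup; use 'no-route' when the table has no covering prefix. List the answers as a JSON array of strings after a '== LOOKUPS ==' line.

Apply in order:
  + 254.0.0.0/8 (H1) depth=8
  + 245.211.96.0/20 (H2) depth=20
  del 245.211.96.0/20 (clear depth 20)
  lookup 191.180.167.153: bits 1 walk d0:-→d1:- -> no-route
  + 141.6.0.0/20 (H3) depth=20
  + 141.6.0.0/16 (H3) depth=16
  + 254.139.0.0/16 (H4) depth=16
  + 245.211.101.128/27 (H2) depth=27
  lookup 141.6.0.0: bits 10001101000001100000 walk d0:-→d1:-→d2:-→d3:-→d4:-→d5:-→d6:-→d7:-→d8:-→d9:-→d10:-→d11:-→d12:-→d13:-→d14:-→d15:-→d16:H3→d17:-→d18:-→d19:-→d20:H3 -> H3
  lookup 141.6.0.10: bits 10001101000001100000 walk d0:-→d1:-→d2:-→d3:-→d4:-→d5:-→d6:-→d7:-→d8:-→d9:-→d10:-→d11:-→d12:-→d13:-→d14:-→d15:-→d16:H3→d17:-→d18:-→d19:-→d20:H3 -> H3
  + 254.139.0.0/16 (H2) depth=16
  + 254.139.189.160/28 (H2) depth=28
  + 141.6.0.0/16 (H0) depth=16
  + 245.211.101.148/30 (H1) depth=30
  + 245.211.101.144/29 (H4) depth=29
  + 141.0.0.0/8 (H0) depth=8
  lookup 245.211.101.129: bits 111101011101001101100101100 walk d0:-→d1:-→d2:-→d3:-→d4:-→d5:-→d6:-→d7:-→d8:-→d9:-→d10:-→d11:-→d12:-→d13:-→d14:-→d15:-→d16:-→d17:-→d18:-→d19:-→d20:-→d21:-→d22:-→d23:-→d24:-→d25:-→d26:-→d27:H2 -> H2
  + 141.6.0.0/16 (H4) depth=16
  lookup 131.195.250.31: bits 1000 walk d0:-→d1:-→d2:-→d3:-→d4:- -> no-route
  lookup 218.250.192.167: bits 11 walk d0:-→d1:-→d2:- -> no-route
  + 141.6.0.0/20 (H2) depth=20
  + 141.6.5.180/30 (H3) depth=30
  + 141.6.0.0/15 (H3) depth=15
  lookup 245.211.101.144: bits 11110101110100110110010110010 walk d0:-→d1:-→d2:-→d3:-→d4:-→d5:-→d6:-→d7:-→d8:-→d9:-→d10:-→d11:-→d12:-→d13:-→d14:-→d15:-→d16:-→d17:-→d18:-→d19:-→d20:-→d21:-→d22:-→d23:-→d24:-→d25:-→d26:-→d27:H2→d28:-→d29:H4 -> H4
  + 245.211.96.0/20 (H1) depth=20
  + 0.0.0.0/0 (H0) depth=0
  lookup 245.211.101.145: bits 11110101110100110110010110010 walk d0:H0→d1:-→d2:-→d3:-→d4:-→d5:-→d6:-→d7:-→d8:-→d9:-→d10:-→d11:-→d12:-→d13:-→d14:-→d15:-→d16:-→d17:-→d18:-→d19:-→d20:H1→d21:-→d22:-→d23:-→d24:-→d25:-→d26:-→d27:H2→d28:-→d29:H4 -> H4
  + 254.139.0.0/16 (H1) depth=16
  lookup 250.141.119.165: bits 11111 walk d0:H0→d1:-→d2:-→d3:-→d4:-→d5:- -> H0
  + 245.208.0.0/12 (H0) depth=12
  lookup 141.6.0.17: bits 100011010000011000000 walk d0:H0→d1:-→d2:-→d3:-→d4:-→d5:-→d6:-→d7:-→d8:H0→d9:-→d10:-→d11:-→d12:-→d13:-→d14:-→d15:H3→d16:H4→d17:-→d18:-→d19:-→d20:H2→d21:- -> H2
  + 245.211.96.0/20 (H2) depth=20
  del 141.6.5.180/30 (clear depth 30)
  lookup 245.211.101.129: bits 111101011101001101100101100 walk d0:H0→d1:-→d2:-→d3:-→d4:-→d5:-→d6:-→d7:-→d8:-→d9:-→d10:-→d11:-→d12:H0→d13:-→d14:-→d15:-→d16:-→d17:-→d18:-→d19:-→d20:H2→d21:-→d22:-→d23:-→d24:-→d25:-→d26:-→d27:H2 -> H2
  del 141.6.0.0/20 (clear depth 20)
  + 254.139.189.0/24 (H0) depth=24
  + 254.128.0.0/12 (H1) depth=12
  del 254.128.0.0/12 (clear depth 12)
  lookup 245.208.3.234: bits 11110101110100 walk d0:H0→d1:-→d2:-→d3:-→d4:-→d5:-→d6:-→d7:-→d8:-→d9:-→d10:-→d11:-→d12:H0→d13:-→d14:- -> H0

== LOOKUPS ==
["no-route","H3","H3","H2","no-route","no-route","H4","H4","H0","H2","H2","H0"]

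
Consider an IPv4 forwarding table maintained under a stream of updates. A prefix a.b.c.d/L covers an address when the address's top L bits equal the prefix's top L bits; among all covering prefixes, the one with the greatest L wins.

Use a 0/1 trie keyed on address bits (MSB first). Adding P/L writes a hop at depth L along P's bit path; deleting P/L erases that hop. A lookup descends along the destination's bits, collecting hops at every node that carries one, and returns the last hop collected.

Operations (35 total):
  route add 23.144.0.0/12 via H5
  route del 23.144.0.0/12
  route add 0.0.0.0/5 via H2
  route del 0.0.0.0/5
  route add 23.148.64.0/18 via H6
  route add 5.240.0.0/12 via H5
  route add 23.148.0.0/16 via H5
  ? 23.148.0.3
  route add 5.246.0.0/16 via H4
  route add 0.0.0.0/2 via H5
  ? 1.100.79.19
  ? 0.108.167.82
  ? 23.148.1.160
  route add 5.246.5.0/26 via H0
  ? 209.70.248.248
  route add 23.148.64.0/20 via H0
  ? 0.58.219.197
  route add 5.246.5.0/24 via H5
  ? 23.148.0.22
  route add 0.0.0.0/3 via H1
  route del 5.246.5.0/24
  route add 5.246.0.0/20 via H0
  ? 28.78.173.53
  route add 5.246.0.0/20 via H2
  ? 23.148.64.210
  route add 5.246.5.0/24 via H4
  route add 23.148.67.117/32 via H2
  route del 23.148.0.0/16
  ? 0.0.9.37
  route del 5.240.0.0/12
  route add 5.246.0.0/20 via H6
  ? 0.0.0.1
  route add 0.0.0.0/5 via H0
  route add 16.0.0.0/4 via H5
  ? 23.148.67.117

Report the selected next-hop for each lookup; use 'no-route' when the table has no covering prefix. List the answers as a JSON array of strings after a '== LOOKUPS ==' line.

Apply in order:
  + 23.144.0.0/12 (H5) depth=12
  del 23.144.0.0/12 (clear depth 12)
  + 0.0.0.0/5 (H2) depth=5
  del 0.0.0.0/5 (clear depth 5)
  + 23.148.64.0/18 (H6) depth=18
  + 5.240.0.0/12 (H5) depth=12
  + 23.148.0.0/16 (H5) depth=16
  lookup 23.148.0.3: bits 00010111100101000 walk d0:-→d1:-→d2:-→d3:-→d4:-→d5:-→d6:-→d7:-→d8:-→d9:-→d10:-→d11:-→d12:-→d13:-→d14:-→d15:-→d16:H5→d17:- -> H5
  + 5.246.0.0/16 (H4) depth=16
  + 0.0.0.0/2 (H5) depth=2
  lookup 1.100.79.19: bits 00000 walk d0:-→d1:-→d2:H5→d3:-→d4:-→d5:- -> H5
  lookup 0.108.167.82: bits 00000 walk d0:-→d1:-→d2:H5→d3:-→d4:-→d5:- -> H5
  lookup 23.148.1.160: bits 00010111100101000 walk d0:-→d1:-→d2:H5→d3:-→d4:-→d5:-→d6:-→d7:-→d8:-→d9:-→d10:-→d11:-→d12:-→d13:-→d14:-→d15:-→d16:H5→d17:- -> H5
  + 5.246.5.0/26 (H0) depth=26
  lookup 209.70.248.248: bits ε walk d0:- -> no-route
  + 23.148.64.0/20 (H0) depth=20
  lookup 0.58.219.197: bits 00000 walk d0:-→d1:-→d2:H5→d3:-→d4:-→d5:- -> H5
  + 5.246.5.0/24 (H5) depth=24
  lookup 23.148.0.22: bits 00010111100101000 walk d0:-→d1:-→d2:H5→d3:-→d4:-→d5:-→d6:-→d7:-→d8:-→d9:-→d10:-→d11:-→d12:-→d13:-→d14:-→d15:-→d16:H5→d17:- -> H5
  + 0.0.0.0/3 (H1) depth=3
  del 5.246.5.0/24 (clear depth 24)
  + 5.246.0.0/20 (H0) depth=20
  lookup 28.78.173.53: bits 0001 walk d0:-→d1:-→d2:H5→d3:H1→d4:- -> H1
  + 5.246.0.0/20 (H2) depth=20
  lookup 23.148.64.210: bits 00010111100101000100 walk d0:-→d1:-→d2:H5→d3:H1→d4:-→d5:-→d6:-→d7:-→d8:-→d9:-→d10:-→d11:-→d12:-→d13:-→d14:-→d15:-→d16:H5→d17:-→d18:H6→d19:-→d20:H0 -> H0
  + 5.246.5.0/24 (H4) depth=24
  + 23.148.67.117/32 (H2) depth=32
  del 23.148.0.0/16 (clear depth 16)
  lookup 0.0.9.37: bits 00000 walk d0:-→d1:-→d2:H5→d3:H1→d4:-→d5:- -> H1
  del 5.240.0.0/12 (clear depth 12)
  + 5.246.0.0/20 (H6) depth=20
  lookup 0.0.0.1: bits 00000 walk d0:-→d1:-→d2:H5→d3:H1→d4:-→d5:- -> H1
  + 0.0.0.0/5 (H0) depth=5
  + 16.0.0.0/4 (H5) depth=4
  lookup 23.148.67.117: bits 00010111100101000100001101110101 walk d0:-→d1:-→d2:H5→d3:H1→d4:H5→d5:-→d6:-→d7:-→d8:-→d9:-→d10:-→d11:-→d12:-→d13:-→d14:-→d15:-→d16:-→d17:-→d18:H6→d19:-→d20:H0→d21:-→d22:-→d23:-→d24:-→d25:-→d26:-→d27:-→d28:-→d29:-→d30:-→d31:-→d32:H2 -> H2

== LOOKUPS ==
["H5","H5","H5","H5","no-route","H5","H5","H1","H0","H1","H1","H2"]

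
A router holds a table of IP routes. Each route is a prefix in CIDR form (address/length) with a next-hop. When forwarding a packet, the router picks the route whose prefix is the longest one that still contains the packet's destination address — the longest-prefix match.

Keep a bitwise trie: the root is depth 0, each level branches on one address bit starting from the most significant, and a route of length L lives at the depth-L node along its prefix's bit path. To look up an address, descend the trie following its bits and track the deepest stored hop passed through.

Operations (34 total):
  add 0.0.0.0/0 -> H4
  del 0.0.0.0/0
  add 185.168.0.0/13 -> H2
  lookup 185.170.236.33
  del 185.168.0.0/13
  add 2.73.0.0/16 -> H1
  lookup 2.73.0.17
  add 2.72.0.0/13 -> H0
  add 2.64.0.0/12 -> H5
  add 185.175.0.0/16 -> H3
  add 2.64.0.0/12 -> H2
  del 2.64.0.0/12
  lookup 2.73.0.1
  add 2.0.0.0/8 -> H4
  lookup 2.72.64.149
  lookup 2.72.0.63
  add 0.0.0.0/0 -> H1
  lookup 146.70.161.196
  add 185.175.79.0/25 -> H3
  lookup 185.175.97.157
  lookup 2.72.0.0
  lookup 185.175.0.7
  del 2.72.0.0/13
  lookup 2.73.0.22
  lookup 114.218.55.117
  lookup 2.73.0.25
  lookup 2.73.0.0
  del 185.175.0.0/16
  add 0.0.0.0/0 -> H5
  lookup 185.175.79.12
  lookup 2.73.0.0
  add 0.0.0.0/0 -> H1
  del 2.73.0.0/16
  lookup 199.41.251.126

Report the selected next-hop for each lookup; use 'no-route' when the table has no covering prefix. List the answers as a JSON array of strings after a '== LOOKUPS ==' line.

Process each operation:
  add 0.0.0.0/0 -> H4 at depth 0
  del 0.0.0.0/0 (clear depth 0)
  add 185.168.0.0/13 -> H2 at depth 13
  lookup 185.170.236.33: bits 1011100110101 walk d0:-→d1:-→d2:-→d3:-→d4:-→d5:-→d6:-→d7:-→d8:-→d9:-→d10:-→d11:-→d12:-→d13:H2 -> H2
  del 185.168.0.0/13 (clear depth 13)
  add 2.73.0.0/16 -> H1 at depth 16
  lookup 2.73.0.17: bits 0000001001001001 walk d0:-→d1:-→d2:-→d3:-→d4:-→d5:-→d6:-→d7:-→d8:-→d9:-→d10:-→d11:-→d12:-→d13:-→d14:-→d15:-→d16:H1 -> H1
  add 2.72.0.0/13 -> H0 at depth 13
  add 2.64.0.0/12 -> H5 at depth 12
  add 185.175.0.0/16 -> H3 at depth 16
  add 2.64.0.0/12 -> H2 at depth 12
  del 2.64.0.0/12 (clear depth 12)
  lookup 2.73.0.1: bits 0000001001001001 walk d0:-→d1:-→d2:-→d3:-→d4:-→d5:-→d6:-→d7:-→d8:-→d9:-→d10:-→d11:-→d12:-→d13:H0→d14:-→d15:-→d16:H1 -> H1
  add 2.0.0.0/8 -> H4 at depth 8
  lookup 2.72.64.149: bits 000000100100100 walk d0:-→d1:-→d2:-→d3:-→d4:-→d5:-→d6:-→d7:-→d8:H4→d9:-→d10:-→d11:-→d12:-→d13:H0→d14:-→d15:- -> H0
  lookup 2.72.0.63: bits 000000100100100 walk d0:-→d1:-→d2:-→d3:-→d4:-→d5:-→d6:-→d7:-→d8:H4→d9:-→d10:-→d11:-→d12:-→d13:H0→d14:-→d15:- -> H0
  add 0.0.0.0/0 -> H1 at depth 0
  lookup 146.70.161.196: bits 10 walk d0:H1→d1:-→d2:- -> H1
  add 185.175.79.0/25 -> H3 at depth 25
  lookup 185.175.97.157: bits 101110011010111101 walk d0:H1→d1:-→d2:-→d3:-→d4:-→d5:-→d6:-→d7:-→d8:-→d9:-→d10:-→d11:-→d12:-→d13:-→d14:-→d15:-→d16:H3→d17:-→d18:- -> H3
  lookup 2.72.0.0: bits 000000100100100 walk d0:H1→d1:-→d2:-→d3:-→d4:-→d5:-→d6:-→d7:-→d8:H4→d9:-→d10:-→d11:-→d12:-→d13:H0→d14:-→d15:- -> H0
  lookup 185.175.0.7: bits 10111001101011110 walk d0:H1→d1:-→d2:-→d3:-→d4:-→d5:-→d6:-→d7:-→d8:-→d9:-→d10:-→d11:-→d12:-→d13:-→d14:-→d15:-→d16:H3→d17:- -> H3
  del 2.72.0.0/13 (clear depth 13)
  lookup 2.73.0.22: bits 0000001001001001 walk d0:H1→d1:-→d2:-→d3:-→d4:-→d5:-→d6:-→d7:-→d8:H4→d9:-→d10:-→d11:-→d12:-→d13:-→d14:-→d15:-→d16:H1 -> H1
  lookup 114.218.55.117: bits 0 walk d0:H1→d1:- -> H1
  lookup 2.73.0.25: bits 0000001001001001 walk d0:H1→d1:-→d2:-→d3:-→d4:-→d5:-→d6:-→d7:-→d8:H4→d9:-→d10:-→d11:-→d12:-→d13:-→d14:-→d15:-→d16:H1 -> H1
  lookup 2.73.0.0: bits 0000001001001001 walk d0:H1→d1:-→d2:-→d3:-→d4:-→d5:-→d6:-→d7:-→d8:H4→d9:-→d10:-→d11:-→d12:-→d13:-→d14:-→d15:-→d16:H1 -> H1
  del 185.175.0.0/16 (clear depth 16)
  add 0.0.0.0/0 -> H5 at depth 0
  lookup 185.175.79.12: bits 1011100110101111010011110 walk d0:H5→d1:-→d2:-→d3:-→d4:-→d5:-→d6:-→d7:-→d8:-→d9:-→d10:-→d11:-→d12:-→d13:-→d14:-→d15:-→d16:-→d17:-→d18:-→d19:-→d20:-→d21:-→d22:-→d23:-→d24:-→d25:H3 -> H3
  lookup 2.73.0.0: bits 0000001001001001 walk d0:H5→d1:-→d2:-→d3:-→d4:-→d5:-→d6:-→d7:-→d8:H4→d9:-→d10:-→d11:-→d12:-→d13:-→d14:-→d15:-→d16:H1 -> H1
  add 0.0.0.0/0 -> H1 at depth 0
  del 2.73.0.0/16 (clear depth 16)
  lookup 199.41.251.126: bits 1 walk d0:H1→d1:- -> H1

== LOOKUPS ==
["H2","H1","H1","H0","H0","H1","H3","H0","H3","H1","H1","H1","H1","H3","H1","H1"]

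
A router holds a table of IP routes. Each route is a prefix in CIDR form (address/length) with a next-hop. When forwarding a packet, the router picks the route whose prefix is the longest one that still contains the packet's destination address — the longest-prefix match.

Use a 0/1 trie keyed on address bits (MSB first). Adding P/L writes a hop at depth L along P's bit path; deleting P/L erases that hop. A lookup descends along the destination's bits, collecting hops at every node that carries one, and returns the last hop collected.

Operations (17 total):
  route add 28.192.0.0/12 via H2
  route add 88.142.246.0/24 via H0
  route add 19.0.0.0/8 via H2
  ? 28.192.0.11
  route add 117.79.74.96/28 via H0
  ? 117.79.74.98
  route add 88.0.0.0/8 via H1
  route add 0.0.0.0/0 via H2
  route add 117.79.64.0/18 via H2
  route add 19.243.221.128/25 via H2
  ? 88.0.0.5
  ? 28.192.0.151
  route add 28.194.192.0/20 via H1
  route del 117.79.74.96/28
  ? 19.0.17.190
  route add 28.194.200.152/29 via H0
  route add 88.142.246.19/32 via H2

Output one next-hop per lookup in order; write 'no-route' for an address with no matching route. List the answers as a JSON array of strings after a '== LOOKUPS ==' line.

Apply in order:
  + 28.192.0.0/12 (H2) depth=12
  + 88.142.246.0/24 (H0) depth=24
  + 19.0.0.0/8 (H2) depth=8
  Q 28.192.0.11: descend 000111001100 ; hops seen [H2] ; pick H2
  + 117.79.74.96/28 (H0) depth=28
  Q 117.79.74.98: descend 0111010101001111010010100110 ; hops seen [H0] ; pick H0
  + 88.0.0.0/8 (H1) depth=8
  + 0.0.0.0/0 (H2) depth=0
  + 117.79.64.0/18 (H2) depth=18
  + 19.243.221.128/25 (H2) depth=25
  Q 88.0.0.5: descend 01011000 ; hops seen [H2,H1] ; pick H1
  Q 28.192.0.151: descend 000111001100 ; hops seen [H2,H2] ; pick H2
  + 28.194.192.0/20 (H1) depth=20
  - 117.79.74.96/28 clear@28
  Q 19.0.17.190: descend 00010011 ; hops seen [H2,H2] ; pick H2
  + 28.194.200.152/29 (H0) depth=29
  + 88.142.246.19/32 (H2) depth=32

== LOOKUPS ==
["H2","H0","H1","H2","H2"]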